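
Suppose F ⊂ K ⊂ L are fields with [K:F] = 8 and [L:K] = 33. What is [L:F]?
[L:F] = 264

The tower law says that for any tower of field extensions F ⊂ K ⊂ L with finite degrees, [L:F] = [L:K] · [K:F]. Here this gives [L:F] = 33 · 8 = 264.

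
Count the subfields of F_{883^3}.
F_{883^3} has 2 subfields

The subfields of F_{p^n} are exactly the fields F_{p^d} for d | n (each is the fixed field of the unique index-d subgroup of Gal(F_{p^n}/F_p) ≅ Z/nZ). The divisors of n = 3 are {1, 3}, giving 2 subfields: F_{883^1}, F_{883^3}.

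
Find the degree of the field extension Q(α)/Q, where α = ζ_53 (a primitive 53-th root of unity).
[Q(α):Q] = 52

The minimal polynomial of ζ_53 over Q is the 53-th cyclotomic polynomial Φ_53(x), which is irreducible over Q and has degree φ(53) = 52. Hence [Q(α):Q] = φ(53) = 52.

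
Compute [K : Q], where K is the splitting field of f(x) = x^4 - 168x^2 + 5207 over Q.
[K : Q] = 4

Solving the quadratic in x^2: x^2 = (168 ± √(168^2 - 4·5207))/2 = (168 ± √7396)/2 = (168 ± 86)/2, giving x^2 = 127 or x^2 = 41. So f(x) = (x^2 - 127)(x^2 - 41) and the roots of f are ±√127, ±√41. Hence the splitting field is K = Q(√127, √41). Since 127 and 41 are distinct squarefree integers > 1, their product 5207 is not a perfect square, so √41 ∉ Q(√127). By the tower law [K:Q] = [Q(√127,√41):Q(√127)] · [Q(√127):Q] = 2 · 2 = 4.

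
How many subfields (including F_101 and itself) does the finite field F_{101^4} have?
F_{101^4} has 3 subfields

The subfields of F_{p^n} are exactly the fields F_{p^d} for d | n (each is the fixed field of the unique index-d subgroup of Gal(F_{p^n}/F_p) ≅ Z/nZ). The divisors of n = 4 are {1, 2, 4}, giving 3 subfields: F_{101^1}, F_{101^2}, F_{101^4}.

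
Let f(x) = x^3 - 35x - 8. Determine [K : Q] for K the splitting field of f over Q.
[K : Q] = 6

By the rational root test, any rational root of the monic integer polynomial f(x) = x^3 - 35x - 8 must be an integer dividing the constant term -8, i.e. one of ±{1, 2, 4, 8}. Evaluating: f(1) = -42, f(-1) = 26, f(2) = -70, f(-2) = 54, f(4) = -84, f(-4) = 68, f(8) = 224, f(-8) = -240; none is 0, so f has no rational root and is therefore irreducible over Q (a cubic with no linear factor over a field is irreducible). For an irreducible cubic, the Galois group is A_3 or S_3 according as the discriminant disc(f) = -4a^3 - 27b^2 = -4·(-35)^3 - 27·(-8)^2 = 169772 is or is not a square in Q. Here disc(f) = 169772 is not a perfect square in Q, so the Galois group of f over Q is not contained in A_3 and must be all of S_3. The splitting field has degree |S_3| = 6 over Q, so [K : Q] = 6.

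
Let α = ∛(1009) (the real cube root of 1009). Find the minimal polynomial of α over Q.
m_α(x) = x^3 - 1009

α satisfies α^3 = 1009, so x^3 - 1009 annihilates α. By the rational root test, a rational root p/q (in lowest terms) of x^3 - 1009 would satisfy p^3 = 1009 q^3, forcing q = 1 and p^3 = 1009; but 1009 is not a perfect cube, contradiction. A monic cubic over Q with no rational root is irreducible (any nontrivial factorization would include a linear factor). Hence x^3 - 1009 is the minimal polynomial of α, and in particular [Q(α):Q] = 3.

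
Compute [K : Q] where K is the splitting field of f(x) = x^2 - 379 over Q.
[K : Q] = 2

f(x) = x^2 - 379 factors as (x - √379)(x + √379). The splitting field is K = Q(√379). Since 379 is squarefree and > 1, it is not a perfect square, so x^2 - 379 is irreducible over Q and [Q(√379) : Q] = 2. Hence [K : Q] = 2.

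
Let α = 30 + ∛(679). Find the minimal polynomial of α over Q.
m_α(x) = x^3 - 90x^2 + 2700x - 27679

Set β = α - 30 = ∛(679), so β^3 = 679. Then (α - 30)^3 - 679 = 0, i.e. α is a root of g(x) = (x - 30)^3 - 679 = x^3 - 90x^2 + 2700x - 27679. Since g(x) = h(x - 30) where h(x) = x^3 - 679, and h is irreducible over Q (because 679 is not a perfect cube, so h has no rational root, and a monic cubic with no rational root is irreducible), g is also irreducible (irreducibility is preserved under the substitution x → x - 30). Hence m_α(x) = x^3 - 90x^2 + 2700x - 27679.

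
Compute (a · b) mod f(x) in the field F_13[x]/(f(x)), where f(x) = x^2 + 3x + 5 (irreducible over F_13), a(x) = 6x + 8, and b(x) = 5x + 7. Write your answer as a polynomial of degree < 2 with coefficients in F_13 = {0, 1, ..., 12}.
a · b ≡ 5x + 10 (mod f(x))

Multiply in F_13[x]: a(x)·b(x) = (6x + 8)·(5x + 7) = 4x^2 + 4x + 4. This has degree ≥ 2, so divide by f(x) over F_13: 4x^2 + 4x + 4 = (4)·(x^2 + 3x + 5) + (5x + 10). Hence a·b ≡ 5x + 10 (mod f). (F_13[x]/(f) is a field with 13^2 = 169 elements since f is irreducible of degree 2.)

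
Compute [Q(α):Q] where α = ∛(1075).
[Q(α):Q] = 3

The minimal polynomial of α is x^3 - 1075, irreducible over Q since 1075 is not a perfect cube (so x^3 - 1075 has no rational root). Hence [Q(α):Q] = deg(m_α) = 3.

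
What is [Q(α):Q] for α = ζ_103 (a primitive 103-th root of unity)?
[Q(α):Q] = 102

The minimal polynomial of ζ_103 over Q is the 103-th cyclotomic polynomial Φ_103(x), which is irreducible over Q and has degree φ(103) = 102. Hence [Q(α):Q] = φ(103) = 102.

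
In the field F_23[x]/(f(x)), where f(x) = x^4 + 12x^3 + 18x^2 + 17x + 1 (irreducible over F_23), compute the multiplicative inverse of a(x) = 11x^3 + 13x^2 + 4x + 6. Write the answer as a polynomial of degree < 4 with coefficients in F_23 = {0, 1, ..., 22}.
a(x)^(-1) ≡ 17x^2 + 7x + 17 (mod f(x))

Since f is irreducible over F_23, F_23[x]/(f) is a field and a(x) ≠ 0 has an inverse. Apply the extended Euclidean algorithm to f(x) and a(x) in F_23[x]: f(x) = (21x + 16)·a(x) + (2x^2 + 11x + 20);  a(x) = (17x + 5)·(2x^2 + 11x + 20) + (21). The last nonzero remainder is the constant 21 = gcd(f, a) in F_23. Back-substituting through the division chain expresses 21 = s(x)·a(x) + t(x)·f(x) with s(x) ≡ 12x^2 + 9x + 12 (mod f), so (12x^2 + 9x + 12)·a(x) ≡ 21 (mod f). Multiplying by 21^(-1) ≡ 11 in F_23 gives a(x)^(-1) ≡ 11·(12x^2 + 9x + 12) ≡ 17x^2 + 7x + 17 (mod f). Check: (11x^3 + 13x^2 + 4x + 6)·(17x^2 + 7x + 17) = 3x^5 + 22x^4 + x^3 + 6x^2 + 18x + 10 ≡ 1 (mod x^4 + 12x^3 + 18x^2 + 17x + 1).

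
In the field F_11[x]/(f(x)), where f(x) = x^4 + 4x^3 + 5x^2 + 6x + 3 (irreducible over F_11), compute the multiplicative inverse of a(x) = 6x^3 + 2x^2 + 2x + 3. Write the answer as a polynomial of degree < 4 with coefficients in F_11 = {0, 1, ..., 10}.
a(x)^(-1) ≡ 7x^3 + 4x^2 + 6x + 9 (mod f(x))

Since f is irreducible over F_11, F_11[x]/(f) is a field and a(x) ≠ 0 has an inverse. Apply the extended Euclidean algorithm to f(x) and a(x) in F_11[x]: f(x) = (2x)·a(x) + (x^2 + 3);  a(x) = (6x + 2)·(x^2 + 3) + (6x + 8);  (x^2 + 3) = (2x + 1)·(6x + 8) + (6). The last nonzero remainder is the constant 6 = gcd(f, a) in F_11. Back-substituting through the division chain expresses 6 = s(x)·a(x) + t(x)·f(x) with s(x) ≡ 9x^3 + 2x^2 + 3x + 10 (mod f), so (9x^3 + 2x^2 + 3x + 10)·a(x) ≡ 6 (mod f). Multiplying by 6^(-1) ≡ 2 in F_11 gives a(x)^(-1) ≡ 2·(9x^3 + 2x^2 + 3x + 10) ≡ 7x^3 + 4x^2 + 6x + 9 (mod f). Check: (6x^3 + 2x^2 + 2x + 3)·(7x^3 + 4x^2 + 6x + 9) = 9x^6 + 5x^5 + 3x^4 + 7x^3 + 9x^2 + 3x + 5 ≡ 1 (mod x^4 + 4x^3 + 5x^2 + 6x + 3).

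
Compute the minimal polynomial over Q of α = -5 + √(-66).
m_α(x) = x^2 + 10x + 91

From α + 5 = √(-66), squaring gives (α + 5)^2 = -66, i.e. α^2 + 10α + 25 = -66, so α^2 + 10α + 91 = 0. The discriminant of x^2 + 10x + 91 is (10)^2 - 4·(91) = 100 - 364 = -264, and 4·(-66) is not a perfect square in Q since -66 is squarefree and ≠ 1. Hence x^2 + 10x + 91 is irreducible over Q and is the minimal polynomial of α.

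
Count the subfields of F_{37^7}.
F_{37^7} has 2 subfields

The subfields of F_{p^n} are exactly the fields F_{p^d} for d | n (each is the fixed field of the unique index-d subgroup of Gal(F_{p^n}/F_p) ≅ Z/nZ). The divisors of n = 7 are {1, 7}, giving 2 subfields: F_{37^1}, F_{37^7}.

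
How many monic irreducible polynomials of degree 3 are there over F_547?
There are 54555592 monic irreducible polynomials of degree 3 over F_547

Each element of F_{547^3} that lies in no proper subfield is a root of exactly one monic irreducible of degree 3 over F_547, and each such polynomial has 3 distinct roots in F_{547^3}. By Möbius inversion the count is N_547(3) = (1/3) Σ_{d|3} μ(3/d) · 547^d = (1/3)(μ(3)·547^1 + μ(1)·547^3) = 163666776/3 = 54555592.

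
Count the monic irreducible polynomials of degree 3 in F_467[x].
There are 33949032 monic irreducible polynomials of degree 3 over F_467

Each element of F_{467^3} that lies in no proper subfield is a root of exactly one monic irreducible of degree 3 over F_467, and each such polynomial has 3 distinct roots in F_{467^3}. By Möbius inversion the count is N_467(3) = (1/3) Σ_{d|3} μ(3/d) · 467^d = (1/3)(μ(3)·467^1 + μ(1)·467^3) = 101847096/3 = 33949032.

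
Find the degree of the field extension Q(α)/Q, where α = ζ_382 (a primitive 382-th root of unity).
[Q(α):Q] = 190

The minimal polynomial of ζ_382 over Q is the 382-th cyclotomic polynomial Φ_382(x), which is irreducible over Q and has degree φ(382) = 190. Hence [Q(α):Q] = φ(382) = 190.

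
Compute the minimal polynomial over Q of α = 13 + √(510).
m_α(x) = x^2 - 26x - 341

From α - 13 = √(510), squaring gives (α - 13)^2 = 510, i.e. α^2 - 26α + 169 = 510, so α^2 - 26α - 341 = 0. The discriminant of x^2 - 26x - 341 is (-26)^2 - 4·(-341) = 676 + 1364 = 2040, and 4·(510) is not a perfect square in Q since 510 is squarefree and ≠ 1. Hence x^2 - 26x - 341 is irreducible over Q and is the minimal polynomial of α.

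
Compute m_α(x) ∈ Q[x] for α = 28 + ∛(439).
m_α(x) = x^3 - 84x^2 + 2352x - 22391

Set β = α - 28 = ∛(439), so β^3 = 439. Then (α - 28)^3 - 439 = 0, i.e. α is a root of g(x) = (x - 28)^3 - 439 = x^3 - 84x^2 + 2352x - 22391. Since g(x) = h(x - 28) where h(x) = x^3 - 439, and h is irreducible over Q (because 439 is not a perfect cube, so h has no rational root, and a monic cubic with no rational root is irreducible), g is also irreducible (irreducibility is preserved under the substitution x → x - 28). Hence m_α(x) = x^3 - 84x^2 + 2352x - 22391.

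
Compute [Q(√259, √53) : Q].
[Q(√259, √53) : Q] = 4

[Q(√259):Q] = 2 (min poly x^2 - 259, irreducible since 259 is squarefree > 1). For the top step, suppose √53 ∈ Q(√259), say √53 = c + d√259 with c, d ∈ Q. Squaring: 53 = c^2 + 259d^2 + 2cd√259. Since √259 ∉ Q this forces 2cd = 0. If d = 0 then √53 = c ∈ Q, contradicting 53 squarefree > 1. If c = 0 then 53 = 259d^2, so 259·53 = (259d)^2 is a perfect square in Q — but 259·53 = 13727 is not a perfect square (since 259 and 53 are distinct squarefree integers). Contradiction. Hence √53 ∉ Q(√259), so x^2 - 53 stays irreducible over Q(√259) and [Q(√259, √53) : Q(√259)] = 2. By the tower law, [Q(√259, √53) : Q] = 2 · 2 = 4.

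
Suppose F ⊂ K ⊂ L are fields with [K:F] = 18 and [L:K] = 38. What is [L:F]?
[L:F] = 684

The tower law says that for any tower of field extensions F ⊂ K ⊂ L with finite degrees, [L:F] = [L:K] · [K:F]. Here this gives [L:F] = 38 · 18 = 684.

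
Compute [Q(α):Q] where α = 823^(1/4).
[Q(α):Q] = 4

α is a root of x^4 - 823. By Eisenstein's criterion at the prime p = 823 (which divides the constant term 823 but p^2 = 677329 does not, since 823 is squarefree), x^4 - 823 is irreducible over Q. Hence [Q(α):Q] = 4.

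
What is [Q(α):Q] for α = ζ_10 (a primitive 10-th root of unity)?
[Q(α):Q] = 4

The minimal polynomial of ζ_10 over Q is the 10-th cyclotomic polynomial Φ_10(x), which is irreducible over Q and has degree φ(10) = 4. Hence [Q(α):Q] = φ(10) = 4.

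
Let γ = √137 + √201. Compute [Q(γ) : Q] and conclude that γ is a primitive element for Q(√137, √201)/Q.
[Q(γ) : Q] = 4 (equivalently, Q(γ) = Q(√137, √201))

Obviously Q(γ) ⊆ Q(√137, √201), and [Q(√137, √201):Q] = 4 (since 137, 201 are distinct squarefree integers > 1 with 27537 not a perfect square). To show equality we compute the minimal polynomial of γ. From γ = √137 + √201: γ^2 = 137 + 2√(27537) + 201 = 338 + 2√(27537), so γ^2 - 338 = 2√(27537); squaring, (γ^2 - 338)^2 = 4·27537, i.e. γ^4 - 676γ^2 + 114244 - 110148 = 0, i.e. γ^4 - 676γ^2 + 4096 = 0. So γ is a root of x^4 - 676x^2 + 4096. This polynomial is irreducible over Q: it has no rational root (each ±√137 ± √201 is irrational), and any factorization into two quadratics over Q would force √(27537) ∈ Q (pairing opposite roots) or √137, √201 ∈ Q (other pairings), all impossible. Hence [Q(γ):Q] = 4 = [Q(√137, √201):Q], so Q(γ) = Q(√137, √201).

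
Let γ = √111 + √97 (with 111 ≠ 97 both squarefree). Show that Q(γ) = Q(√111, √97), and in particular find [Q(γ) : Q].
[Q(γ) : Q] = 4 (equivalently, Q(γ) = Q(√111, √97))

Obviously Q(γ) ⊆ Q(√111, √97), and [Q(√111, √97):Q] = 4 (since 111, 97 are distinct squarefree integers > 1 with 10767 not a perfect square). To show equality we compute the minimal polynomial of γ. From γ = √111 + √97: γ^2 = 111 + 2√(10767) + 97 = 208 + 2√(10767), so γ^2 - 208 = 2√(10767); squaring, (γ^2 - 208)^2 = 4·10767, i.e. γ^4 - 416γ^2 + 43264 - 43068 = 0, i.e. γ^4 - 416γ^2 + 196 = 0. So γ is a root of x^4 - 416x^2 + 196. This polynomial is irreducible over Q: it has no rational root (each ±√111 ± √97 is irrational), and any factorization into two quadratics over Q would force √(10767) ∈ Q (pairing opposite roots) or √111, √97 ∈ Q (other pairings), all impossible. Hence [Q(γ):Q] = 4 = [Q(√111, √97):Q], so Q(γ) = Q(√111, √97).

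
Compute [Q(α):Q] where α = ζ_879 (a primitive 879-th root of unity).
[Q(α):Q] = 584

The minimal polynomial of ζ_879 over Q is the 879-th cyclotomic polynomial Φ_879(x), which is irreducible over Q and has degree φ(879) = 584. Hence [Q(α):Q] = φ(879) = 584.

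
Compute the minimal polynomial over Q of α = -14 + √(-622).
m_α(x) = x^2 + 28x + 818

From α + 14 = √(-622), squaring gives (α + 14)^2 = -622, i.e. α^2 + 28α + 196 = -622, so α^2 + 28α + 818 = 0. The discriminant of x^2 + 28x + 818 is (28)^2 - 4·(818) = 784 - 3272 = -2488, and 4·(-622) is not a perfect square in Q since -622 is squarefree and ≠ 1. Hence x^2 + 28x + 818 is irreducible over Q and is the minimal polynomial of α.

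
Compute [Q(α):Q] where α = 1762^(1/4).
[Q(α):Q] = 4

α is a root of x^4 - 1762. By Eisenstein's criterion at the prime p = 2 (which divides the constant term 1762 but p^2 = 4 does not, since 1762 is squarefree), x^4 - 1762 is irreducible over Q. Hence [Q(α):Q] = 4.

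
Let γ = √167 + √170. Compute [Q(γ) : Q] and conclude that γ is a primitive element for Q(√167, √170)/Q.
[Q(γ) : Q] = 4 (equivalently, Q(γ) = Q(√167, √170))

Obviously Q(γ) ⊆ Q(√167, √170), and [Q(√167, √170):Q] = 4 (since 167, 170 are distinct squarefree integers > 1 with 28390 not a perfect square). To show equality we compute the minimal polynomial of γ. From γ = √167 + √170: γ^2 = 167 + 2√(28390) + 170 = 337 + 2√(28390), so γ^2 - 337 = 2√(28390); squaring, (γ^2 - 337)^2 = 4·28390, i.e. γ^4 - 674γ^2 + 113569 - 113560 = 0, i.e. γ^4 - 674γ^2 + 9 = 0. So γ is a root of x^4 - 674x^2 + 9. This polynomial is irreducible over Q: it has no rational root (each ±√167 ± √170 is irrational), and any factorization into two quadratics over Q would force √(28390) ∈ Q (pairing opposite roots) or √167, √170 ∈ Q (other pairings), all impossible. Hence [Q(γ):Q] = 4 = [Q(√167, √170):Q], so Q(γ) = Q(√167, √170).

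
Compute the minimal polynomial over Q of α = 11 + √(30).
m_α(x) = x^2 - 22x + 91

From α - 11 = √(30), squaring gives (α - 11)^2 = 30, i.e. α^2 - 22α + 121 = 30, so α^2 - 22α + 91 = 0. The discriminant of x^2 - 22x + 91 is (-22)^2 - 4·(91) = 484 - 364 = 120, and 4·(30) is not a perfect square in Q since 30 is squarefree and ≠ 1. Hence x^2 - 22x + 91 is irreducible over Q and is the minimal polynomial of α.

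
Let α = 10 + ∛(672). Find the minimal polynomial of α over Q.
m_α(x) = x^3 - 30x^2 + 300x - 1672

Set β = α - 10 = ∛(672), so β^3 = 672. Then (α - 10)^3 - 672 = 0, i.e. α is a root of g(x) = (x - 10)^3 - 672 = x^3 - 30x^2 + 300x - 1672. Since g(x) = h(x - 10) where h(x) = x^3 - 672, and h is irreducible over Q (because 672 is not a perfect cube, so h has no rational root, and a monic cubic with no rational root is irreducible), g is also irreducible (irreducibility is preserved under the substitution x → x - 10). Hence m_α(x) = x^3 - 30x^2 + 300x - 1672.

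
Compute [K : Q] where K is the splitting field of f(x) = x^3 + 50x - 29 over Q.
[K : Q] = 6

By the rational root test, any rational root of the monic integer polynomial f(x) = x^3 + 50x - 29 must be an integer dividing the constant term -29, i.e. one of ±{1, 29}. Evaluating: f(1) = 22, f(-1) = -80, f(29) = 25810, f(-29) = -25868; none is 0, so f has no rational root and is therefore irreducible over Q (a cubic with no linear factor over a field is irreducible). For an irreducible cubic, the Galois group is A_3 or S_3 according as the discriminant disc(f) = -4a^3 - 27b^2 = -4·(50)^3 - 27·(-29)^2 = -522707 is or is not a square in Q. Here disc(f) = -522707 is not a perfect square in Q, so the Galois group of f over Q is not contained in A_3 and must be all of S_3. The splitting field has degree |S_3| = 6 over Q, so [K : Q] = 6.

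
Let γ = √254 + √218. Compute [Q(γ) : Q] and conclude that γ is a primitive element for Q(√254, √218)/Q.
[Q(γ) : Q] = 4 (equivalently, Q(γ) = Q(√254, √218))

Obviously Q(γ) ⊆ Q(√254, √218), and [Q(√254, √218):Q] = 4 (since 254, 218 are distinct squarefree integers > 1 with 55372 not a perfect square). To show equality we compute the minimal polynomial of γ. From γ = √254 + √218: γ^2 = 254 + 2√(55372) + 218 = 472 + 2√(55372), so γ^2 - 472 = 2√(55372); squaring, (γ^2 - 472)^2 = 4·55372, i.e. γ^4 - 944γ^2 + 222784 - 221488 = 0, i.e. γ^4 - 944γ^2 + 1296 = 0. So γ is a root of x^4 - 944x^2 + 1296. This polynomial is irreducible over Q: it has no rational root (each ±√254 ± √218 is irrational), and any factorization into two quadratics over Q would force √(55372) ∈ Q (pairing opposite roots) or √254, √218 ∈ Q (other pairings), all impossible. Hence [Q(γ):Q] = 4 = [Q(√254, √218):Q], so Q(γ) = Q(√254, √218).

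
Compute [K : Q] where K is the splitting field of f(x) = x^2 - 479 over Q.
[K : Q] = 2

f(x) = x^2 - 479 factors as (x - √479)(x + √479). The splitting field is K = Q(√479). Since 479 is squarefree and > 1, it is not a perfect square, so x^2 - 479 is irreducible over Q and [Q(√479) : Q] = 2. Hence [K : Q] = 2.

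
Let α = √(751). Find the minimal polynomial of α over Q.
m_α(x) = x^2 - 751

α satisfies α^2 - 751 = 0, so x^2 - 751 annihilates α. Since d = 751 is squarefree and ≠ 1, it is not a perfect square in Q, so x^2 - 751 has no rational root and is therefore irreducible over Q (a degree-2 polynomial over a field is irreducible iff it has no root). Hence m_α(x) = x^2 - 751.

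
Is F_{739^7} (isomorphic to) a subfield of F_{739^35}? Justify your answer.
Yes: F_{739^7} is a subfield of F_{739^35}

F_{p^m} embeds in F_{p^n} iff m | n (since F_{p^n} is the splitting field of x^(p^n) - x, and F_{p^m} ⊂ F_{p^n} forces p^n to be a power of p^m, i.e. m | n; conversely if m | n then every root of x^(p^m) - x is a root of x^(p^n) - x). Here 7 | 35 (since 35 = 5·7), so F_{739^7} is a subfield of F_{739^35}, and [F_{739^35} : F_{739^7}] = 35/7 = 5.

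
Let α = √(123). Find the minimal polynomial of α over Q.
m_α(x) = x^2 - 123

α satisfies α^2 - 123 = 0, so x^2 - 123 annihilates α. Since d = 123 is squarefree and ≠ 1, it is not a perfect square in Q, so x^2 - 123 has no rational root and is therefore irreducible over Q (a degree-2 polynomial over a field is irreducible iff it has no root). Hence m_α(x) = x^2 - 123.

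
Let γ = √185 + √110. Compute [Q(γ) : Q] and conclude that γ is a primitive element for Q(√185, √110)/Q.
[Q(γ) : Q] = 4 (equivalently, Q(γ) = Q(√185, √110))

Obviously Q(γ) ⊆ Q(√185, √110), and [Q(√185, √110):Q] = 4 (since 185, 110 are distinct squarefree integers > 1 with 20350 not a perfect square). To show equality we compute the minimal polynomial of γ. From γ = √185 + √110: γ^2 = 185 + 2√(20350) + 110 = 295 + 2√(20350), so γ^2 - 295 = 2√(20350); squaring, (γ^2 - 295)^2 = 4·20350, i.e. γ^4 - 590γ^2 + 87025 - 81400 = 0, i.e. γ^4 - 590γ^2 + 5625 = 0. So γ is a root of x^4 - 590x^2 + 5625. This polynomial is irreducible over Q: it has no rational root (each ±√185 ± √110 is irrational), and any factorization into two quadratics over Q would force √(20350) ∈ Q (pairing opposite roots) or √185, √110 ∈ Q (other pairings), all impossible. Hence [Q(γ):Q] = 4 = [Q(√185, √110):Q], so Q(γ) = Q(√185, √110).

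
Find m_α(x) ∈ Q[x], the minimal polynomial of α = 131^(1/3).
m_α(x) = x^3 - 131

α satisfies α^3 = 131, so x^3 - 131 annihilates α. By the rational root test, a rational root p/q (in lowest terms) of x^3 - 131 would satisfy p^3 = 131 q^3, forcing q = 1 and p^3 = 131; but 131 is not a perfect cube, contradiction. A monic cubic over Q with no rational root is irreducible (any nontrivial factorization would include a linear factor). Hence x^3 - 131 is the minimal polynomial of α, and in particular [Q(α):Q] = 3.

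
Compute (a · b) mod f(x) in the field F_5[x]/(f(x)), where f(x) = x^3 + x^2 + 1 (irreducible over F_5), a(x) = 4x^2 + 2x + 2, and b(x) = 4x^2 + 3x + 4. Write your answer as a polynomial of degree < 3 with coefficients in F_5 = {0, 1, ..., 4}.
a · b ≡ x^2 + 3x + 4 (mod f(x))

Multiply in F_5[x]: a(x)·b(x) = (4x^2 + 2x + 2)·(4x^2 + 3x + 4) = x^4 + 4x + 3. This has degree ≥ 3, so divide by f(x) over F_5: x^4 + 4x + 3 = (x + 4)·(x^3 + x^2 + 1) + (x^2 + 3x + 4). Hence a·b ≡ x^2 + 3x + 4 (mod f). (F_5[x]/(f) is a field with 5^3 = 125 elements since f is irreducible of degree 3.)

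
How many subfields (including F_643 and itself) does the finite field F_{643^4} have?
F_{643^4} has 3 subfields

The subfields of F_{p^n} are exactly the fields F_{p^d} for d | n (each is the fixed field of the unique index-d subgroup of Gal(F_{p^n}/F_p) ≅ Z/nZ). The divisors of n = 4 are {1, 2, 4}, giving 3 subfields: F_{643^1}, F_{643^2}, F_{643^4}.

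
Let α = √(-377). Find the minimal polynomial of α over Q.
m_α(x) = x^2 + 377

α satisfies α^2 + 377 = 0, so x^2 + 377 annihilates α. Since d = -377 is squarefree and ≠ 1, it is not a perfect square in Q, so x^2 + 377 has no rational root and is therefore irreducible over Q (a degree-2 polynomial over a field is irreducible iff it has no root). Hence m_α(x) = x^2 + 377.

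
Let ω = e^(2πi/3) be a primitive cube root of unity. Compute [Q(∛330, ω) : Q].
[Q(∛330, ω) : Q] = 6

[Q(∛330):Q] = 3 (min poly x^3 - 330, irreducible since 330 is not a perfect cube). [Q(ω):Q] = 2 (min poly x^2 + x + 1). Since Q(∛330) ⊂ R and ω ∉ R, we have ω ∉ Q(∛330), so x^2 + x + 1 remains irreducible over Q(∛330) and [Q(∛330, ω) : Q(∛330)] = 2. By the tower law, [Q(∛330, ω) : Q] = 3 · 2 = 6. (In fact Q(∛330, ω) is the splitting field of x^3 - 330 over Q.)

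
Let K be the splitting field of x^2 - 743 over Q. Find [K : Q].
[K : Q] = 2

f(x) = x^2 - 743 factors as (x - √743)(x + √743). The splitting field is K = Q(√743). Since 743 is squarefree and > 1, it is not a perfect square, so x^2 - 743 is irreducible over Q and [Q(√743) : Q] = 2. Hence [K : Q] = 2.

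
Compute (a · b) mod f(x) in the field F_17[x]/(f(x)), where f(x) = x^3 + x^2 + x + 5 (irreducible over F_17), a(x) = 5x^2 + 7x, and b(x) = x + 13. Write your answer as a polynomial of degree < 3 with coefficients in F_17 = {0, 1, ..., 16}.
a · b ≡ 16x^2 + x + 9 (mod f(x))

Multiply in F_17[x]: a(x)·b(x) = (5x^2 + 7x)·(x + 13) = 5x^3 + 4x^2 + 6x. This has degree ≥ 3, so divide by f(x) over F_17: 5x^3 + 4x^2 + 6x = (5)·(x^3 + x^2 + x + 5) + (16x^2 + x + 9). Hence a·b ≡ 16x^2 + x + 9 (mod f). (F_17[x]/(f) is a field with 17^3 = 4913 elements since f is irreducible of degree 3.)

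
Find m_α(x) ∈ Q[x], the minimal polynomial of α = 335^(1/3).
m_α(x) = x^3 - 335

α satisfies α^3 = 335, so x^3 - 335 annihilates α. By the rational root test, a rational root p/q (in lowest terms) of x^3 - 335 would satisfy p^3 = 335 q^3, forcing q = 1 and p^3 = 335; but 335 is not a perfect cube, contradiction. A monic cubic over Q with no rational root is irreducible (any nontrivial factorization would include a linear factor). Hence x^3 - 335 is the minimal polynomial of α, and in particular [Q(α):Q] = 3.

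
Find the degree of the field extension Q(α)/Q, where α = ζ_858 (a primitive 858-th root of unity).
[Q(α):Q] = 240

The minimal polynomial of ζ_858 over Q is the 858-th cyclotomic polynomial Φ_858(x), which is irreducible over Q and has degree φ(858) = 240. Hence [Q(α):Q] = φ(858) = 240.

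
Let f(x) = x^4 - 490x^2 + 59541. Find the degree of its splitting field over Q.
[K : Q] = 4

Solving the quadratic in x^2: x^2 = (490 ± √(490^2 - 4·59541))/2 = (490 ± √1936)/2 = (490 ± 44)/2, giving x^2 = 223 or x^2 = 267. So f(x) = (x^2 - 223)(x^2 - 267) and the roots of f are ±√223, ±√267. Hence the splitting field is K = Q(√223, √267). Since 223 and 267 are distinct squarefree integers > 1, their product 59541 is not a perfect square, so √267 ∉ Q(√223). By the tower law [K:Q] = [Q(√223,√267):Q(√223)] · [Q(√223):Q] = 2 · 2 = 4.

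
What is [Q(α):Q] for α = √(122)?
[Q(α):Q] = 2

[Q(α):Q] equals the degree of the minimal polynomial of α. Here α^2 = 122 and x^2 - 122 is irreducible (d = 122 is squarefree, ≠ 1, hence not a square), so deg(m_α) = 2. Thus [Q(α):Q] = 2.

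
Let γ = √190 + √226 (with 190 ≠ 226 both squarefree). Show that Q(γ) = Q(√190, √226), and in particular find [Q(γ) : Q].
[Q(γ) : Q] = 4 (equivalently, Q(γ) = Q(√190, √226))

Obviously Q(γ) ⊆ Q(√190, √226), and [Q(√190, √226):Q] = 4 (since 190, 226 are distinct squarefree integers > 1 with 42940 not a perfect square). To show equality we compute the minimal polynomial of γ. From γ = √190 + √226: γ^2 = 190 + 2√(42940) + 226 = 416 + 2√(42940), so γ^2 - 416 = 2√(42940); squaring, (γ^2 - 416)^2 = 4·42940, i.e. γ^4 - 832γ^2 + 173056 - 171760 = 0, i.e. γ^4 - 832γ^2 + 1296 = 0. So γ is a root of x^4 - 832x^2 + 1296. This polynomial is irreducible over Q: it has no rational root (each ±√190 ± √226 is irrational), and any factorization into two quadratics over Q would force √(42940) ∈ Q (pairing opposite roots) or √190, √226 ∈ Q (other pairings), all impossible. Hence [Q(γ):Q] = 4 = [Q(√190, √226):Q], so Q(γ) = Q(√190, √226).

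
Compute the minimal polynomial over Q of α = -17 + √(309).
m_α(x) = x^2 + 34x - 20

From α + 17 = √(309), squaring gives (α + 17)^2 = 309, i.e. α^2 + 34α + 289 = 309, so α^2 + 34α - 20 = 0. The discriminant of x^2 + 34x - 20 is (34)^2 - 4·(-20) = 1156 + 80 = 1236, and 4·(309) is not a perfect square in Q since 309 is squarefree and ≠ 1. Hence x^2 + 34x - 20 is irreducible over Q and is the minimal polynomial of α.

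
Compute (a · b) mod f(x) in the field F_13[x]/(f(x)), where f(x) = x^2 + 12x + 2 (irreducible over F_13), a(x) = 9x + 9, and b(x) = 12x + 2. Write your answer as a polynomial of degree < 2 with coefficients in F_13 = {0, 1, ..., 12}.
a · b ≡ 10 (mod f(x))

Multiply in F_13[x]: a(x)·b(x) = (9x + 9)·(12x + 2) = 4x^2 + 9x + 5. This has degree ≥ 2, so divide by f(x) over F_13: 4x^2 + 9x + 5 = (4)·(x^2 + 12x + 2) + (10). Hence a·b ≡ 10 (mod f). (F_13[x]/(f) is a field with 13^2 = 169 elements since f is irreducible of degree 2.)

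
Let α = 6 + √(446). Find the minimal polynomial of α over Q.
m_α(x) = x^2 - 12x - 410

From α - 6 = √(446), squaring gives (α - 6)^2 = 446, i.e. α^2 - 12α + 36 = 446, so α^2 - 12α - 410 = 0. The discriminant of x^2 - 12x - 410 is (-12)^2 - 4·(-410) = 144 + 1640 = 1784, and 4·(446) is not a perfect square in Q since 446 is squarefree and ≠ 1. Hence x^2 - 12x - 410 is irreducible over Q and is the minimal polynomial of α.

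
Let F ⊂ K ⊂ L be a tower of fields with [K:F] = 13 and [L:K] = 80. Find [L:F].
[L:F] = 1040

The tower law says that for any tower of field extensions F ⊂ K ⊂ L with finite degrees, [L:F] = [L:K] · [K:F]. Here this gives [L:F] = 80 · 13 = 1040.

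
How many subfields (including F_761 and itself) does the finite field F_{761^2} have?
F_{761^2} has 2 subfields

The subfields of F_{p^n} are exactly the fields F_{p^d} for d | n (each is the fixed field of the unique index-d subgroup of Gal(F_{p^n}/F_p) ≅ Z/nZ). The divisors of n = 2 are {1, 2}, giving 2 subfields: F_{761^1}, F_{761^2}.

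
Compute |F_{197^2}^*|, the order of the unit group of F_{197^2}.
|F_{197^2}^*| = 38808

F_{197^2} has 197^2 = 38809 elements; its multiplicative group consists of all nonzero elements, so |F_{197^2}^*| = 38809 - 1 = 38808. (It is cyclic since any finite subgroup of the multiplicative group of a field is cyclic.)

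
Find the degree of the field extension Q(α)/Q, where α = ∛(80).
[Q(α):Q] = 3

The minimal polynomial of α is x^3 - 80, irreducible over Q since 80 is not a perfect cube (so x^3 - 80 has no rational root). Hence [Q(α):Q] = deg(m_α) = 3.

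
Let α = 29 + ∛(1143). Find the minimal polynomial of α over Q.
m_α(x) = x^3 - 87x^2 + 2523x - 25532

Set β = α - 29 = ∛(1143), so β^3 = 1143. Then (α - 29)^3 - 1143 = 0, i.e. α is a root of g(x) = (x - 29)^3 - 1143 = x^3 - 87x^2 + 2523x - 25532. Since g(x) = h(x - 29) where h(x) = x^3 - 1143, and h is irreducible over Q (because 1143 is not a perfect cube, so h has no rational root, and a monic cubic with no rational root is irreducible), g is also irreducible (irreducibility is preserved under the substitution x → x - 29). Hence m_α(x) = x^3 - 87x^2 + 2523x - 25532.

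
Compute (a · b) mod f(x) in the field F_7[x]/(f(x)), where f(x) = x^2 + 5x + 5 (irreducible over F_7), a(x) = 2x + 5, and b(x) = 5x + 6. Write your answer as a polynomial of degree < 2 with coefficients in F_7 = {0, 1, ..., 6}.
a · b ≡ x + 1 (mod f(x))

Multiply in F_7[x]: a(x)·b(x) = (2x + 5)·(5x + 6) = 3x^2 + 2x + 2. This has degree ≥ 2, so divide by f(x) over F_7: 3x^2 + 2x + 2 = (3)·(x^2 + 5x + 5) + (x + 1). Hence a·b ≡ x + 1 (mod f). (F_7[x]/(f) is a field with 7^2 = 49 elements since f is irreducible of degree 2.)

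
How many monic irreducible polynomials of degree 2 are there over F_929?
There are 431056 monic irreducible polynomials of degree 2 over F_929

Each element of F_{929^2} that lies in no proper subfield is a root of exactly one monic irreducible of degree 2 over F_929, and each such polynomial has 2 distinct roots in F_{929^2}. By Möbius inversion the count is N_929(2) = (1/2) Σ_{d|2} μ(2/d) · 929^d = (1/2)(μ(2)·929^1 + μ(1)·929^2) = 862112/2 = 431056.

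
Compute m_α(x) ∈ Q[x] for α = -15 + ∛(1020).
m_α(x) = x^3 + 45x^2 + 675x + 2355

Set β = α + 15 = ∛(1020), so β^3 = 1020. Then (α + 15)^3 - 1020 = 0, i.e. α is a root of g(x) = (x + 15)^3 - 1020 = x^3 + 45x^2 + 675x + 2355. Since g(x) = h(x + 15) where h(x) = x^3 - 1020, and h is irreducible over Q (because 1020 is not a perfect cube, so h has no rational root, and a monic cubic with no rational root is irreducible), g is also irreducible (irreducibility is preserved under the substitution x → x + 15). Hence m_α(x) = x^3 + 45x^2 + 675x + 2355.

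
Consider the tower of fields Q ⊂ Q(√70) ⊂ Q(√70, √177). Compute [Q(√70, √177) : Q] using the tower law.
[Q(√70, √177) : Q] = 4

[Q(√70):Q] = 2 (min poly x^2 - 70, irreducible since 70 is squarefree > 1). For the top step, suppose √177 ∈ Q(√70), say √177 = c + d√70 with c, d ∈ Q. Squaring: 177 = c^2 + 70d^2 + 2cd√70. Since √70 ∉ Q this forces 2cd = 0. If d = 0 then √177 = c ∈ Q, contradicting 177 squarefree > 1. If c = 0 then 177 = 70d^2, so 70·177 = (70d)^2 is a perfect square in Q — but 70·177 = 12390 is not a perfect square (since 70 and 177 are distinct squarefree integers). Contradiction. Hence √177 ∉ Q(√70), so x^2 - 177 stays irreducible over Q(√70) and [Q(√70, √177) : Q(√70)] = 2. By the tower law, [Q(√70, √177) : Q] = 2 · 2 = 4.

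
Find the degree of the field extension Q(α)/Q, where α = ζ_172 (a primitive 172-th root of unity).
[Q(α):Q] = 84

The minimal polynomial of ζ_172 over Q is the 172-th cyclotomic polynomial Φ_172(x), which is irreducible over Q and has degree φ(172) = 84. Hence [Q(α):Q] = φ(172) = 84.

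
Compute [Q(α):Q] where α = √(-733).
[Q(α):Q] = 2

[Q(α):Q] equals the degree of the minimal polynomial of α. Here α^2 = -733 and x^2 + 733 is irreducible (d = -733 is squarefree, ≠ 1, hence not a square), so deg(m_α) = 2. Thus [Q(α):Q] = 2.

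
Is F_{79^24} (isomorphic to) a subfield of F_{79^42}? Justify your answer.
No: F_{79^24} is not a subfield of F_{79^42}

F_{p^m} embeds in F_{p^n} iff m | n. Here 24 ∤ 42 (since 42 = 1·24 + 18 with remainder 18 ≠ 0), so F_{79^24} is not a subfield of F_{79^42}. Equivalently: if it were, the tower law would give 24 = [F_{79^24}:F_79] dividing [F_{79^42}:F_79] = 42, contradiction.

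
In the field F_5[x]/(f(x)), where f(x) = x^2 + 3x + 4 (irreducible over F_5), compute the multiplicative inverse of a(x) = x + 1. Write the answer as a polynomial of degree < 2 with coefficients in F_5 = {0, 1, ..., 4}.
a(x)^(-1) ≡ 2x + 4 (mod f(x))

Since f is irreducible over F_5, F_5[x]/(f) is a field and a(x) ≠ 0 has an inverse. Apply the extended Euclidean algorithm to f(x) and a(x) in F_5[x]: f(x) = (x + 2)·a(x) + (2). The last nonzero remainder is the constant 2 = gcd(f, a) in F_5. Back-substituting through the division chain expresses 2 = s(x)·a(x) + t(x)·f(x) with s(x) ≡ 4x + 3 (mod f), so (4x + 3)·a(x) ≡ 2 (mod f). Multiplying by 2^(-1) ≡ 3 in F_5 gives a(x)^(-1) ≡ 3·(4x + 3) ≡ 2x + 4 (mod f). Check: (x + 1)·(2x + 4) = 2x^2 + x + 4 ≡ 1 (mod x^2 + 3x + 4).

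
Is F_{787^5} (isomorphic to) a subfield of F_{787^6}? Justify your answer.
No: F_{787^5} is not a subfield of F_{787^6}

F_{p^m} embeds in F_{p^n} iff m | n. Here 5 ∤ 6 (since 6 = 1·5 + 1 with remainder 1 ≠ 0), so F_{787^5} is not a subfield of F_{787^6}. Equivalently: if it were, the tower law would give 5 = [F_{787^5}:F_787] dividing [F_{787^6}:F_787] = 6, contradiction.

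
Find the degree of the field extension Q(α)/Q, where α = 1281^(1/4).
[Q(α):Q] = 4

α is a root of x^4 - 1281. By Eisenstein's criterion at the prime p = 3 (which divides the constant term 1281 but p^2 = 9 does not, since 1281 is squarefree), x^4 - 1281 is irreducible over Q. Hence [Q(α):Q] = 4.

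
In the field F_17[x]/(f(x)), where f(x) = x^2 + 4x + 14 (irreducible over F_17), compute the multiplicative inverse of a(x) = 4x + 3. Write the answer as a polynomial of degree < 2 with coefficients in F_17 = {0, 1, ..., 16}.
a(x)^(-1) ≡ 2x + 15 (mod f(x))

Since f is irreducible over F_17, F_17[x]/(f) is a field and a(x) ≠ 0 has an inverse. Apply the extended Euclidean algorithm to f(x) and a(x) in F_17[x]: f(x) = (13x + 4)·a(x) + (2). The last nonzero remainder is the constant 2 = gcd(f, a) in F_17. Back-substituting through the division chain expresses 2 = s(x)·a(x) + t(x)·f(x) with s(x) ≡ 4x + 13 (mod f), so (4x + 13)·a(x) ≡ 2 (mod f). Multiplying by 2^(-1) ≡ 9 in F_17 gives a(x)^(-1) ≡ 9·(4x + 13) ≡ 2x + 15 (mod f). Check: (4x + 3)·(2x + 15) = 8x^2 + 15x + 11 ≡ 1 (mod x^2 + 4x + 14).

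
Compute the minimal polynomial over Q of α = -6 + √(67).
m_α(x) = x^2 + 12x - 31

From α + 6 = √(67), squaring gives (α + 6)^2 = 67, i.e. α^2 + 12α + 36 = 67, so α^2 + 12α - 31 = 0. The discriminant of x^2 + 12x - 31 is (12)^2 - 4·(-31) = 144 + 124 = 268, and 4·(67) is not a perfect square in Q since 67 is squarefree and ≠ 1. Hence x^2 + 12x - 31 is irreducible over Q and is the minimal polynomial of α.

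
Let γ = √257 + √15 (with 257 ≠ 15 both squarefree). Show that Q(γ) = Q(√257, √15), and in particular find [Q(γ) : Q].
[Q(γ) : Q] = 4 (equivalently, Q(γ) = Q(√257, √15))

Obviously Q(γ) ⊆ Q(√257, √15), and [Q(√257, √15):Q] = 4 (since 257, 15 are distinct squarefree integers > 1 with 3855 not a perfect square). To show equality we compute the minimal polynomial of γ. From γ = √257 + √15: γ^2 = 257 + 2√(3855) + 15 = 272 + 2√(3855), so γ^2 - 272 = 2√(3855); squaring, (γ^2 - 272)^2 = 4·3855, i.e. γ^4 - 544γ^2 + 73984 - 15420 = 0, i.e. γ^4 - 544γ^2 + 58564 = 0. So γ is a root of x^4 - 544x^2 + 58564. This polynomial is irreducible over Q: it has no rational root (each ±√257 ± √15 is irrational), and any factorization into two quadratics over Q would force √(3855) ∈ Q (pairing opposite roots) or √257, √15 ∈ Q (other pairings), all impossible. Hence [Q(γ):Q] = 4 = [Q(√257, √15):Q], so Q(γ) = Q(√257, √15).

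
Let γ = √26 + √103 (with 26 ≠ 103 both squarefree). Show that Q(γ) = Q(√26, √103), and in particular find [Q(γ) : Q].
[Q(γ) : Q] = 4 (equivalently, Q(γ) = Q(√26, √103))

Obviously Q(γ) ⊆ Q(√26, √103), and [Q(√26, √103):Q] = 4 (since 26, 103 are distinct squarefree integers > 1 with 2678 not a perfect square). To show equality we compute the minimal polynomial of γ. From γ = √26 + √103: γ^2 = 26 + 2√(2678) + 103 = 129 + 2√(2678), so γ^2 - 129 = 2√(2678); squaring, (γ^2 - 129)^2 = 4·2678, i.e. γ^4 - 258γ^2 + 16641 - 10712 = 0, i.e. γ^4 - 258γ^2 + 5929 = 0. So γ is a root of x^4 - 258x^2 + 5929. This polynomial is irreducible over Q: it has no rational root (each ±√26 ± √103 is irrational), and any factorization into two quadratics over Q would force √(2678) ∈ Q (pairing opposite roots) or √26, √103 ∈ Q (other pairings), all impossible. Hence [Q(γ):Q] = 4 = [Q(√26, √103):Q], so Q(γ) = Q(√26, √103).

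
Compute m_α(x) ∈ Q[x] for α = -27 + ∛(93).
m_α(x) = x^3 + 81x^2 + 2187x + 19590

Set β = α + 27 = ∛(93), so β^3 = 93. Then (α + 27)^3 - 93 = 0, i.e. α is a root of g(x) = (x + 27)^3 - 93 = x^3 + 81x^2 + 2187x + 19590. Since g(x) = h(x + 27) where h(x) = x^3 - 93, and h is irreducible over Q (because 93 is not a perfect cube, so h has no rational root, and a monic cubic with no rational root is irreducible), g is also irreducible (irreducibility is preserved under the substitution x → x + 27). Hence m_α(x) = x^3 + 81x^2 + 2187x + 19590.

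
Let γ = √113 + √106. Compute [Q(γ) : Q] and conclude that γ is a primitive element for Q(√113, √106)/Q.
[Q(γ) : Q] = 4 (equivalently, Q(γ) = Q(√113, √106))

Obviously Q(γ) ⊆ Q(√113, √106), and [Q(√113, √106):Q] = 4 (since 113, 106 are distinct squarefree integers > 1 with 11978 not a perfect square). To show equality we compute the minimal polynomial of γ. From γ = √113 + √106: γ^2 = 113 + 2√(11978) + 106 = 219 + 2√(11978), so γ^2 - 219 = 2√(11978); squaring, (γ^2 - 219)^2 = 4·11978, i.e. γ^4 - 438γ^2 + 47961 - 47912 = 0, i.e. γ^4 - 438γ^2 + 49 = 0. So γ is a root of x^4 - 438x^2 + 49. This polynomial is irreducible over Q: it has no rational root (each ±√113 ± √106 is irrational), and any factorization into two quadratics over Q would force √(11978) ∈ Q (pairing opposite roots) or √113, √106 ∈ Q (other pairings), all impossible. Hence [Q(γ):Q] = 4 = [Q(√113, √106):Q], so Q(γ) = Q(√113, √106).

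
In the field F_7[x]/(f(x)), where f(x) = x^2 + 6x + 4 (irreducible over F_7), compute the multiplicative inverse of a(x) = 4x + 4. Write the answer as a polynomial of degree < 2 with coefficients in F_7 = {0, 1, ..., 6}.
a(x)^(-1) ≡ 2x + 3 (mod f(x))

Since f is irreducible over F_7, F_7[x]/(f) is a field and a(x) ≠ 0 has an inverse. Apply the extended Euclidean algorithm to f(x) and a(x) in F_7[x]: f(x) = (2x + 3)·a(x) + (6). The last nonzero remainder is the constant 6 = gcd(f, a) in F_7. Back-substituting through the division chain expresses 6 = s(x)·a(x) + t(x)·f(x) with s(x) ≡ 5x + 4 (mod f), so (5x + 4)·a(x) ≡ 6 (mod f). Multiplying by 6^(-1) ≡ 6 in F_7 gives a(x)^(-1) ≡ 6·(5x + 4) ≡ 2x + 3 (mod f). Check: (4x + 4)·(2x + 3) = x^2 + 6x + 5 ≡ 1 (mod x^2 + 6x + 4).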